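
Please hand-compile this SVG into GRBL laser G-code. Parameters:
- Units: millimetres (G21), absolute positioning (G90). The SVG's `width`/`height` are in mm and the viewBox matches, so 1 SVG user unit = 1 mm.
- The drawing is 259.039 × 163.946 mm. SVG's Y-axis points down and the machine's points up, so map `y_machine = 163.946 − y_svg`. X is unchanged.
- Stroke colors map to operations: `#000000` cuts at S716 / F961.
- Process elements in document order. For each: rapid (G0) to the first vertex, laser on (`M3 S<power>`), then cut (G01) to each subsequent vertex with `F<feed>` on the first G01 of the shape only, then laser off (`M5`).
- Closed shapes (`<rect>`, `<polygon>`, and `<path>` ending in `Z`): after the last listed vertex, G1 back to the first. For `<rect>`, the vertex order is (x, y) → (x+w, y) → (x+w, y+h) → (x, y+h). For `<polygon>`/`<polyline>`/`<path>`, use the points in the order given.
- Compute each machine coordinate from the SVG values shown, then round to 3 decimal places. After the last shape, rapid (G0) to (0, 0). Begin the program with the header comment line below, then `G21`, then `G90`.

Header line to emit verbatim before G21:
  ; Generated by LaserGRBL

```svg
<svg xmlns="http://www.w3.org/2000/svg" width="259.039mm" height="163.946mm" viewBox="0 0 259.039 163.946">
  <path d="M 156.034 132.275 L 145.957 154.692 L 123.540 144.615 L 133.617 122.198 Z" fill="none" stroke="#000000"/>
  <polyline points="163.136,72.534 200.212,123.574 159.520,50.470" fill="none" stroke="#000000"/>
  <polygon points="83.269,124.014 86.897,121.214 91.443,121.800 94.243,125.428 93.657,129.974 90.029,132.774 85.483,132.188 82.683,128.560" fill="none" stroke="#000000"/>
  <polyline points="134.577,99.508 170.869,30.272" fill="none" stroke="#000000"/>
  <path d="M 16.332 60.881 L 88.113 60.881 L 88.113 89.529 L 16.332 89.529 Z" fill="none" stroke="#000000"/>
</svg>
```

; Generated by LaserGRBL
G21
G90
G0 X156.034 Y31.671
M3 S716
G01 X145.957 Y9.254 F961
G01 X123.540 Y19.331
G01 X133.617 Y41.748
G01 X156.034 Y31.671
M5
G0 X163.136 Y91.412
M3 S716
G01 X200.212 Y40.372 F961
G01 X159.520 Y113.476
M5
G0 X83.269 Y39.932
M3 S716
G01 X86.897 Y42.732 F961
G01 X91.443 Y42.146
G01 X94.243 Y38.518
G01 X93.657 Y33.972
G01 X90.029 Y31.172
G01 X85.483 Y31.758
G01 X82.683 Y35.386
G01 X83.269 Y39.932
M5
G0 X134.577 Y64.438
M3 S716
G01 X170.869 Y133.674 F961
M5
G0 X16.332 Y103.065
M3 S716
G01 X88.113 Y103.065 F961
G01 X88.113 Y74.417
G01 X16.332 Y74.417
G01 X16.332 Y103.065
M5
G0 X0.000 Y0.000

viewBox `0 0 259.039 163.946` with mm width/height → 1 unit = 1 mm. Flip: y_m = 163.946 − y_svg.

**Shape 1** — `<path>` regular polygon, stroke `#000000` → cut (S716, F961). Machine vertices: (156.034,31.671) → (145.957,9.254) → (123.540,19.331) → (133.617,41.748) → (156.034,31.671). Closed: final G1 returns to the first vertex.

**Shape 2** — `<polyline>` open polyline, stroke `#000000` → cut (S716, F961). Machine vertices: (163.136,91.412) → (200.212,40.372) → (159.520,113.476). Open path.

**Shape 3** — `<polygon>` regular polygon, stroke `#000000` → cut (S716, F961). Machine vertices: (83.269,39.932) → (86.897,42.732) → (91.443,42.146) → (94.243,38.518) → (93.657,33.972) → (90.029,31.172) → (85.483,31.758) → (82.683,35.386) → (83.269,39.932). Closed: final G1 returns to the first vertex.

**Shape 4** — `<polyline>` line segment, stroke `#000000` → cut (S716, F961). Machine vertices: (134.577,64.438) → (170.869,133.674). Open path.

**Shape 5** — `<path>` rectangle, stroke `#000000` → cut (S716, F961). Machine vertices: (16.332,103.065) → (88.113,103.065) → (88.113,74.417) → (16.332,74.417) → (16.332,103.065). Closed: final G1 returns to the first vertex.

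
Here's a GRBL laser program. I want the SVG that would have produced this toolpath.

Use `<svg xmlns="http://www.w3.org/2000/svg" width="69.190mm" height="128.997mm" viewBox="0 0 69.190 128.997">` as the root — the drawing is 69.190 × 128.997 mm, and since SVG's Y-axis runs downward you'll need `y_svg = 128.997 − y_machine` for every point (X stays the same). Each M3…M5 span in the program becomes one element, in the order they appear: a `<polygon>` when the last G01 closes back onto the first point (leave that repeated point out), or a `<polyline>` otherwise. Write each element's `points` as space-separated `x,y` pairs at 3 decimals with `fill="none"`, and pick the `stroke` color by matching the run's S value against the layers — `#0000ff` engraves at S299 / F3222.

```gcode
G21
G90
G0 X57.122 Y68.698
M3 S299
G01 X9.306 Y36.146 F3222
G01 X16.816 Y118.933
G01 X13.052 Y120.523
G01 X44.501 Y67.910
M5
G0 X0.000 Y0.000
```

Machine Y-up, SVG Y-down with viewBox height 128.997, so y_svg = 128.997 − y_machine; X carries over. Every run uses S299, so all elements get stroke `#0000ff` (engrave).

Run 1: The run is open, so emit a `<polyline>` with points (Y-flipped): 57.122,60.299 9.306,92.851 16.816,10.064 13.052,8.474 44.501,61.087.

<svg xmlns="http://www.w3.org/2000/svg" width="69.190mm" height="128.997mm" viewBox="0 0 69.190 128.997">
  <polyline points="57.122,60.299 9.306,92.851 16.816,10.064 13.052,8.474 44.501,61.087" fill="none" stroke="#0000ff"/>
</svg>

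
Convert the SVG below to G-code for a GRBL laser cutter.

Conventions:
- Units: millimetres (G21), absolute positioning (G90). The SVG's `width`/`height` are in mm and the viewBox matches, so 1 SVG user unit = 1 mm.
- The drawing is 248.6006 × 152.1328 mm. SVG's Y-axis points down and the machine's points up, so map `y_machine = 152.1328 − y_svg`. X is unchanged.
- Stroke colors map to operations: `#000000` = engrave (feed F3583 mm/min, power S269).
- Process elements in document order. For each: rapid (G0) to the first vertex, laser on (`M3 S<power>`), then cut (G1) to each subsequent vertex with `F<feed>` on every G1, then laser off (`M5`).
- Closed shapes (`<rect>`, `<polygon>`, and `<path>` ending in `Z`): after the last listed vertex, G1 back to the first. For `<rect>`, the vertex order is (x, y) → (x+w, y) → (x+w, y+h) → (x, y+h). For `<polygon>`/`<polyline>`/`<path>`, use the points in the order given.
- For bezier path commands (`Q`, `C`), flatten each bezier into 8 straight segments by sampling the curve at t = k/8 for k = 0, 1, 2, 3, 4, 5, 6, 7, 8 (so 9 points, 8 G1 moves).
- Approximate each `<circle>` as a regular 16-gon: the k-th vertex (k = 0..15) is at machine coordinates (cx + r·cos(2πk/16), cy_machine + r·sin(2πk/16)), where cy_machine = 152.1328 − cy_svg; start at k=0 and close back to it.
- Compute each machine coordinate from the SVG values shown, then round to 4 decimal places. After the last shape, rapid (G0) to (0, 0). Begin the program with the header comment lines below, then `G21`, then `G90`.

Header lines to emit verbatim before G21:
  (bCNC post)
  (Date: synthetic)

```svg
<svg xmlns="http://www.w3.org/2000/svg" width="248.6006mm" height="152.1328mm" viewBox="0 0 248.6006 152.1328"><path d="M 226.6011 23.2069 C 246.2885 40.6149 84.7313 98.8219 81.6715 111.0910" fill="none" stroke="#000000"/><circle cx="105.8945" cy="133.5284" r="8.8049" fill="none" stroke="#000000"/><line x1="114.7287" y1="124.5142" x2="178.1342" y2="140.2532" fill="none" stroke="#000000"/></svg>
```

viewBox `0 0 248.6006 152.1328` with mm width/height → 1 unit = 1 mm. Flip: y_m = 152.1328 − y_svg.

**Shape 1** — `<path>` cubic bezier, stroke `#000000` → engrave (S269, F3583). Control points (SVG): P0=(226.6011,23.2069), P1=(246.2885,40.6149), P2=(84.7313,98.8219), P3=(81.6715,111.0910); sampled at t=k/8. Machine vertices: (226.6011,128.9259) → (226.1516,120.6549) → (212.6918,109.5754) → (190.2029,96.7038) → (162.6665,83.0568) → (134.0638,69.6506) → (108.3761,57.5017) → (89.5849,47.6266) → (81.6715,41.0418). Open path.

**Shape 2** — `<circle>` circle, stroke `#000000` → engrave (S269, F3583). Machine vertices: (114.6994,18.6044) → (114.0292,21.9739) → (112.1205,24.8304) → (109.2640,26.7391) → (105.8945,27.4093) → (102.5250,26.7391) → (99.6685,24.8304) → (97.7598,21.9739) → (97.0896,18.6044) → (97.7598,15.2349) → (99.6685,12.3784) → (102.5250,10.4697) → (105.8945,9.7995) → (109.2640,10.4697) → (112.1205,12.3784) → (114.0292,15.2349) → (114.6994,18.6044). Closed: final G1 returns to the first vertex.

**Shape 3** — `<line>` line segment, stroke `#000000` → engrave (S269, F3583). Machine vertices: (114.7287,27.6186) → (178.1342,11.8796). Open path.

(bCNC post)
(Date: synthetic)
G21
G90
G0 X226.6011 Y128.9259
M3 S269
G1 X226.1516 Y120.6549 F3583
G1 X212.6918 Y109.5754 F3583
G1 X190.2029 Y96.7038 F3583
G1 X162.6665 Y83.0568 F3583
G1 X134.0638 Y69.6506 F3583
G1 X108.3761 Y57.5017 F3583
G1 X89.5849 Y47.6266 F3583
G1 X81.6715 Y41.0418 F3583
M5
G0 X114.6994 Y18.6044
M3 S269
G1 X114.0292 Y21.9739 F3583
G1 X112.1205 Y24.8304 F3583
G1 X109.2640 Y26.7391 F3583
G1 X105.8945 Y27.4093 F3583
G1 X102.5250 Y26.7391 F3583
G1 X99.6685 Y24.8304 F3583
G1 X97.7598 Y21.9739 F3583
G1 X97.0896 Y18.6044 F3583
G1 X97.7598 Y15.2349 F3583
G1 X99.6685 Y12.3784 F3583
G1 X102.5250 Y10.4697 F3583
G1 X105.8945 Y9.7995 F3583
G1 X109.2640 Y10.4697 F3583
G1 X112.1205 Y12.3784 F3583
G1 X114.0292 Y15.2349 F3583
G1 X114.6994 Y18.6044 F3583
M5
G0 X114.7287 Y27.6186
M3 S269
G1 X178.1342 Y11.8796 F3583
M5
G0 X0.0000 Y0.0000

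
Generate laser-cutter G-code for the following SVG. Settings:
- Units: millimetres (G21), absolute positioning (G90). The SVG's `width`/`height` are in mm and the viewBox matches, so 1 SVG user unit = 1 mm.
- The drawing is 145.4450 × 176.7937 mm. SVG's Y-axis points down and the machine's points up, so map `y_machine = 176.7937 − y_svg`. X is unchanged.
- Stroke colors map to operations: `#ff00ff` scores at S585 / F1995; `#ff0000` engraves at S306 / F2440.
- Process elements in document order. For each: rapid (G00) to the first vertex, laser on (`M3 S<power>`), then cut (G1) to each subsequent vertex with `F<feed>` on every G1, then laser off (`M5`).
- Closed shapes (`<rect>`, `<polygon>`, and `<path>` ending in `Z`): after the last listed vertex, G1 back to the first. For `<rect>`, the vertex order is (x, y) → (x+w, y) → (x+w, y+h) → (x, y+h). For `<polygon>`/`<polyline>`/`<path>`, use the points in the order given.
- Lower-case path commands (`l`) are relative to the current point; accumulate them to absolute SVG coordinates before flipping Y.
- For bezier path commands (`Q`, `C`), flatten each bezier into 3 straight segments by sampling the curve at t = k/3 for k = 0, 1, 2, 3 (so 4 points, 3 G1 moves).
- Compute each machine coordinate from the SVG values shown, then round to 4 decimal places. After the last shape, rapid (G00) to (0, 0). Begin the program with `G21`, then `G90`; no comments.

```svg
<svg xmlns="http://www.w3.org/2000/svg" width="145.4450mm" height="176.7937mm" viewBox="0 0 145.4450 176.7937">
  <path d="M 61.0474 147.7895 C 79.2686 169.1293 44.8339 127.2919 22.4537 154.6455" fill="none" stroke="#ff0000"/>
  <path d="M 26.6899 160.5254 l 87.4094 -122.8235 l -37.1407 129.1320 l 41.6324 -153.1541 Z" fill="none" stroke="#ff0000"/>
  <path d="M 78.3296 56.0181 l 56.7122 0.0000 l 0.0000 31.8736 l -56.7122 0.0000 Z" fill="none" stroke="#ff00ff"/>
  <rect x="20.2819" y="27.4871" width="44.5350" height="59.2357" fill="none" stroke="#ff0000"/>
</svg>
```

G21
G90
G00 X61.0474 Y29.0042
M3 S306
G1 X64.1133 Y23.8209 F2440
G1 X46.4554 Y31.3407 F2440
G1 X22.4537 Y22.1482 F2440
M5
G00 X26.6899 Y16.2683
M3 S306
G1 X114.0993 Y139.0918 F2440
G1 X76.9586 Y9.9598 F2440
G1 X118.5910 Y163.1139 F2440
G1 X26.6899 Y16.2683 F2440
M5
G00 X78.3296 Y120.7756
M3 S585
G1 X135.0418 Y120.7756 F1995
G1 X135.0418 Y88.9020 F1995
G1 X78.3296 Y88.9020 F1995
G1 X78.3296 Y120.7756 F1995
M5
G00 X20.2819 Y149.3066
M3 S306
G1 X64.8169 Y149.3066 F2440
G1 X64.8169 Y90.0709 F2440
G1 X20.2819 Y90.0709 F2440
G1 X20.2819 Y149.3066 F2440
M5
G00 X0.0000 Y0.0000

Since the viewBox matches the mm dimensions, user units are millimetres directly. The only transform is the Y-flip y_m = 176.7937 − y_svg.

Shape 1 is a cubic bezier drawn with `<path>`. Its stroke #ff0000 means engrave at S306, F2440. After flipping Y the toolpath is (61.0474,29.0042) → (64.1133,23.8209) → (46.4554,31.3407) → (22.4537,22.1482).

Shape 2 is a closed polygon drawn with `<path>`. Its stroke #ff0000 means engrave at S306, F2440. After flipping Y the toolpath is (26.6899,16.2683) → (114.0993,139.0918) → (76.9586,9.9598) → (118.5910,163.1139) → (26.6899,16.2683), returning to the start.

Shape 3 is a rectangle drawn with `<path>`. Its stroke #ff00ff means score at S585, F1995. After flipping Y the toolpath is (78.3296,120.7756) → (135.0418,120.7756) → (135.0418,88.9020) → (78.3296,88.9020) → (78.3296,120.7756), returning to the start.

Shape 4 is a rectangle drawn with `<rect>`. Its stroke #ff0000 means engrave at S306, F2440. After flipping Y the toolpath is (20.2819,149.3066) → (64.8169,149.3066) → (64.8169,90.0709) → (20.2819,90.0709) → (20.2819,149.3066), returning to the start.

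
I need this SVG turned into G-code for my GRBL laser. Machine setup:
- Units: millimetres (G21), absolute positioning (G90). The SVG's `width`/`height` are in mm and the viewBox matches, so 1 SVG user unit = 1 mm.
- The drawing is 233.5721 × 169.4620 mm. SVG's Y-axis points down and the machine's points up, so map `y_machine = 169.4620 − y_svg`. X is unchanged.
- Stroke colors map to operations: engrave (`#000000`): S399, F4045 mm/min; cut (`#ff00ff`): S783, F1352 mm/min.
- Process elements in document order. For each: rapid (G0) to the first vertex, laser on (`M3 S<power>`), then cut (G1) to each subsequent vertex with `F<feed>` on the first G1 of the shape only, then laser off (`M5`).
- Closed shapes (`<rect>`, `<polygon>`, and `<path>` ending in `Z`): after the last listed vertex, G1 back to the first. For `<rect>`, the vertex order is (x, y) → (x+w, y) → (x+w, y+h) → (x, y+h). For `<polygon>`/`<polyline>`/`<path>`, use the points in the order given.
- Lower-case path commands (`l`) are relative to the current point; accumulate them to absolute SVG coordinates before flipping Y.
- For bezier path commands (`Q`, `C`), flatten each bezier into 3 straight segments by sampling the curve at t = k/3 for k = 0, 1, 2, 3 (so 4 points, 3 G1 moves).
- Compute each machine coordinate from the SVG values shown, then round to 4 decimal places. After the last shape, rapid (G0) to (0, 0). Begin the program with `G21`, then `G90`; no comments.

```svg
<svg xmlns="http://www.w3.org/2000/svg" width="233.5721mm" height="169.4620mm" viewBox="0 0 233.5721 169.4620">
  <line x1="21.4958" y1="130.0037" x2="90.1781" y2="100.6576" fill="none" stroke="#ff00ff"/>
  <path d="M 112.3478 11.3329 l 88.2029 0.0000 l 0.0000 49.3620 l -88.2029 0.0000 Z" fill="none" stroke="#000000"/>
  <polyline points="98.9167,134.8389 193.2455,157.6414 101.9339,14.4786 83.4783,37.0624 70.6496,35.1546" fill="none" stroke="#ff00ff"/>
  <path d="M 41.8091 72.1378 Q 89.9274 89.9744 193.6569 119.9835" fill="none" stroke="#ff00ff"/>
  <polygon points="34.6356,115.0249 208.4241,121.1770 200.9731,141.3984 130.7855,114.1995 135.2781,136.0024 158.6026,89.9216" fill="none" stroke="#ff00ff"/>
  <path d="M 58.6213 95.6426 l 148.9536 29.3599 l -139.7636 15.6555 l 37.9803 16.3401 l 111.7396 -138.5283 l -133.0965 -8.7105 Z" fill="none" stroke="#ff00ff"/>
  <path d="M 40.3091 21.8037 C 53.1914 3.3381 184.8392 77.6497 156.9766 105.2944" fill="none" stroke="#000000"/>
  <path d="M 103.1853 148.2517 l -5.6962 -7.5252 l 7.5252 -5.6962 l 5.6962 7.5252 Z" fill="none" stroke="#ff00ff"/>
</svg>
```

1 u = 1 mm; y_m = 169.4620 − y.

[1] `<line>` line segment, #ff00ff→cut S783 F1352: (21.4958,39.4583) → (90.1781,68.8044)

[2] `<path>` rectangle, #000000→engrave S399 F4045: (112.3478,158.1291) → (200.5507,158.1291) → (200.5507,108.7671) → (112.3478,108.7671) → (112.3478,158.1291) (closed)

[3] `<polyline>` open polyline, #ff00ff→cut S783 F1352: (98.9167,34.6231) → (193.2455,11.8206) → (101.9339,154.9834) → (83.4783,132.3996) → (70.6496,134.3074)

[4] `<path>` quadratic bezier, #ff00ff→cut S783 F1352: (41.8091,97.3242) → (80.0670,84.0806) → (130.6829,68.1321) → (193.6569,49.4785)

[5] `<polygon>` closed polygon, #ff00ff→cut S783 F1352: (34.6356,54.4371) → (208.4241,48.2850) → (200.9731,28.0636) → (130.7855,55.2625) → (135.2781,33.4596) → (158.6026,79.5404) → (34.6356,54.4371) (closed)

[6] `<path>` closed polygon, #ff00ff→cut S783 F1352: (58.6213,73.8194) → (207.5749,44.4595) → (67.8113,28.8040) → (105.7916,12.4639) → (217.5312,150.9922) → (84.4347,159.7027) → (58.6213,73.8194) (closed)

[7] `<path>` cubic bezier, #000000→engrave S399 F4045: (40.3091,147.6583) → (82.4734,140.3628) → (141.9756,102.2033) → (156.9766,64.1676)

[8] `<path>` regular polygon, #ff00ff→cut S783 F1352: (103.1853,21.2103) → (97.4891,28.7355) → (105.0143,34.4317) → (110.7105,26.9065) → (103.1853,21.2103) (closed)

G21
G90
G0 X21.4958 Y39.4583
M3 S783
G1 X90.1781 Y68.8044 F1352
M5
G0 X112.3478 Y158.1291
M3 S399
G1 X200.5507 Y158.1291 F4045
G1 X200.5507 Y108.7671
G1 X112.3478 Y108.7671
G1 X112.3478 Y158.1291
M5
G0 X98.9167 Y34.6231
M3 S783
G1 X193.2455 Y11.8206 F1352
G1 X101.9339 Y154.9834
G1 X83.4783 Y132.3996
G1 X70.6496 Y134.3074
M5
G0 X41.8091 Y97.3242
M3 S783
G1 X80.0670 Y84.0806 F1352
G1 X130.6829 Y68.1321
G1 X193.6569 Y49.4785
M5
G0 X34.6356 Y54.4371
M3 S783
G1 X208.4241 Y48.2850 F1352
G1 X200.9731 Y28.0636
G1 X130.7855 Y55.2625
G1 X135.2781 Y33.4596
G1 X158.6026 Y79.5404
G1 X34.6356 Y54.4371
M5
G0 X58.6213 Y73.8194
M3 S783
G1 X207.5749 Y44.4595 F1352
G1 X67.8113 Y28.8040
G1 X105.7916 Y12.4639
G1 X217.5312 Y150.9922
G1 X84.4347 Y159.7027
G1 X58.6213 Y73.8194
M5
G0 X40.3091 Y147.6583
M3 S399
G1 X82.4734 Y140.3628 F4045
G1 X141.9756 Y102.2033
G1 X156.9766 Y64.1676
M5
G0 X103.1853 Y21.2103
M3 S783
G1 X97.4891 Y28.7355 F1352
G1 X105.0143 Y34.4317
G1 X110.7105 Y26.9065
G1 X103.1853 Y21.2103
M5
G0 X0.0000 Y0.0000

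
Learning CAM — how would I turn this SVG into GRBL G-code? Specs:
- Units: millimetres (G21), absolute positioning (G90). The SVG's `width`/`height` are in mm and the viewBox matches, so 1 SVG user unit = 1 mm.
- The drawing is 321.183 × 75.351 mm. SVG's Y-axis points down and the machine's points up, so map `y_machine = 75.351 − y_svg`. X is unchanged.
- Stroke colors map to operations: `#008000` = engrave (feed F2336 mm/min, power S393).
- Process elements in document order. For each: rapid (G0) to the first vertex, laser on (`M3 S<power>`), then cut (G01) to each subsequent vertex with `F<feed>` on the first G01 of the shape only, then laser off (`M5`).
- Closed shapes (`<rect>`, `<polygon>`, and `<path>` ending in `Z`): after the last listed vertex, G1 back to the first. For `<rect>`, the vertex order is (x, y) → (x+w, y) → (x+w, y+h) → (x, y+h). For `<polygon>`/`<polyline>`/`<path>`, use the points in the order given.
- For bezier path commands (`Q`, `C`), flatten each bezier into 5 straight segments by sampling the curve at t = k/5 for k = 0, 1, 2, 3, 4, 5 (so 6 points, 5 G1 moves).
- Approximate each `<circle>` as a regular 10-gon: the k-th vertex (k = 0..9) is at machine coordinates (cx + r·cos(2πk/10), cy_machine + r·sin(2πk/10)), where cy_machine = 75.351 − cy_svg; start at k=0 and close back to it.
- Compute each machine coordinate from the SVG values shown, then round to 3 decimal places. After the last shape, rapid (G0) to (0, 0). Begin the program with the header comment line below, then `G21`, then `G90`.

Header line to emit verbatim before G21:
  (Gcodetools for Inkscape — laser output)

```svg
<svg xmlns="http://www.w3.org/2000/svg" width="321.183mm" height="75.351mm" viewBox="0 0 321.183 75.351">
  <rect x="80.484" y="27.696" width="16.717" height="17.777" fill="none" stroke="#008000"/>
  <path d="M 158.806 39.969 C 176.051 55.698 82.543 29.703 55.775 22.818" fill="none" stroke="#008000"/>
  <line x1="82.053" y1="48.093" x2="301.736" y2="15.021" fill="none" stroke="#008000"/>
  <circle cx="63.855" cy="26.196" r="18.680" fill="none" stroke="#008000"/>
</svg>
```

(Gcodetools for Inkscape — laser output)
G21
G90
G0 X80.484 Y47.655
M3 S393
G01 X97.201 Y47.655 F2336
G01 X97.201 Y29.878
G01 X80.484 Y29.878
G01 X80.484 Y47.655
M5
G0 X158.806 Y35.382
M3 S393
G01 X157.283 Y30.465 F2336
G01 X137.698 Y32.641
G01 X108.572 Y38.992
G01 X78.425 Y46.595
G01 X55.775 Y52.533
M5
G0 X82.053 Y27.258
M3 S393
G01 X301.736 Y60.330 F2336
M5
G0 X82.535 Y49.155
M3 S393
G01 X78.967 Y60.135 F2336
G01 X69.627 Y66.921
G01 X58.083 Y66.921
G01 X48.743 Y60.135
G01 X45.175 Y49.155
G01 X48.743 Y38.175
G01 X58.083 Y31.389
G01 X69.627 Y31.389
G01 X78.967 Y38.175
G01 X82.535 Y49.155
M5
G0 X0.000 Y0.000

Since the viewBox matches the mm dimensions, user units are millimetres directly. The only transform is the Y-flip y_m = 75.351 − y_svg.

Shape 1 is a rectangle drawn with `<rect>`. Its stroke #008000 means engrave at S393, F2336. After flipping Y the toolpath is (80.484,47.655) → (97.201,47.655) → (97.201,29.878) → (80.484,29.878) → (80.484,47.655), returning to the start.

Shape 2 is a cubic bezier drawn with `<path>`. Its stroke #008000 means engrave at S393, F2336. After flipping Y the toolpath is (158.806,35.382) → (157.283,30.465) → (137.698,32.641) → (108.572,38.992) → (78.425,46.595) → (55.775,52.533).

Shape 3 is a line segment drawn with `<line>`. Its stroke #008000 means engrave at S393, F2336. After flipping Y the toolpath is (82.053,27.258) → (301.736,60.330).

Shape 4 is a circle drawn with `<circle>`. Its stroke #008000 means engrave at S393, F2336. After flipping Y the toolpath is (82.535,49.155) → (78.967,60.135) → (69.627,66.921) → (58.083,66.921) → (48.743,60.135) → (45.175,49.155) → (48.743,38.175) → (58.083,31.389) → (69.627,31.389) → (78.967,38.175) → (82.535,49.155), returning to the start.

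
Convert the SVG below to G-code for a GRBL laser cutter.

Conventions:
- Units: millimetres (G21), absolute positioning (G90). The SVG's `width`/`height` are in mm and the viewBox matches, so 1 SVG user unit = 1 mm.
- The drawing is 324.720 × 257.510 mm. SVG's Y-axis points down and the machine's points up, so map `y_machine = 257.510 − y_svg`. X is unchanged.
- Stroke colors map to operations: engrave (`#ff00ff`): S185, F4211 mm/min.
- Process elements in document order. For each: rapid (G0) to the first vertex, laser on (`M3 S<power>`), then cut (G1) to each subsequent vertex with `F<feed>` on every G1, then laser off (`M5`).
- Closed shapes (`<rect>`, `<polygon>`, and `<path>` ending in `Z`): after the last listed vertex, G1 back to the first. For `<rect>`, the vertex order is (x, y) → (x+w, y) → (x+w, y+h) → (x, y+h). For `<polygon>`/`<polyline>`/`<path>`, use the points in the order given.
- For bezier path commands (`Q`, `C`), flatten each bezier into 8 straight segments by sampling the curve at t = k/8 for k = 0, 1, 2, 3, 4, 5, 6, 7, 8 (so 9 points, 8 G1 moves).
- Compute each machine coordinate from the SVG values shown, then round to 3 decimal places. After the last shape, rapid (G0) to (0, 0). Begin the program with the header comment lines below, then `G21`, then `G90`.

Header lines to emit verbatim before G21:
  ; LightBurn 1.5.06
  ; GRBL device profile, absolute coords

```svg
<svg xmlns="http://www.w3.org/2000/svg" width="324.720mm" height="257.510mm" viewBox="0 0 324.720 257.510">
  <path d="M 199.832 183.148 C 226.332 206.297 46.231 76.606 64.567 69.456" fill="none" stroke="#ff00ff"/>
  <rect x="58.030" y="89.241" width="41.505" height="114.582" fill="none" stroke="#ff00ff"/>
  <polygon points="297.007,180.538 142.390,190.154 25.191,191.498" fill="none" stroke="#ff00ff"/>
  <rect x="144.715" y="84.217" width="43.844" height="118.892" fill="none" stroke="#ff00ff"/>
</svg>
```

viewBox `0 0 324.720 257.510` with mm width/height → 1 unit = 1 mm. Flip: y_m = 257.510 − y_svg.

**Shape 1** — `<path>` cubic bezier, stroke `#ff00ff` → engrave (S185, F4211). Control points (SVG): P0=(199.832,183.148), P1=(226.332,206.297), P2=(46.231,76.606), P3=(64.567,69.456); sampled at t=k/8. Machine vertices: (199.832,74.362) → (200.876,72.308) → (187.298,81.355) → (163.844,98.277) → (135.261,119.846) → (106.295,142.835) → (81.693,164.018) → (66.202,180.166) → (64.567,188.054). Open path.

**Shape 2** — `<rect>` rectangle, stroke `#ff00ff` → engrave (S185, F4211). Machine vertices: (58.030,168.269) → (99.535,168.269) → (99.535,53.687) → (58.030,53.687) → (58.030,168.269). Closed: final G1 returns to the first vertex.

**Shape 3** — `<polygon>` closed polygon, stroke `#ff00ff` → engrave (S185, F4211). Machine vertices: (297.007,76.972) → (142.390,67.356) → (25.191,66.012) → (297.007,76.972). Closed: final G1 returns to the first vertex.

**Shape 4** — `<rect>` rectangle, stroke `#ff00ff` → engrave (S185, F4211). Machine vertices: (144.715,173.293) → (188.559,173.293) → (188.559,54.401) → (144.715,54.401) → (144.715,173.293). Closed: final G1 returns to the first vertex.

; LightBurn 1.5.06
; GRBL device profile, absolute coords
G21
G90
G0 X199.832 Y74.362
M3 S185
G1 X200.876 Y72.308 F4211
G1 X187.298 Y81.355 F4211
G1 X163.844 Y98.277 F4211
G1 X135.261 Y119.846 F4211
G1 X106.295 Y142.835 F4211
G1 X81.693 Y164.018 F4211
G1 X66.202 Y180.166 F4211
G1 X64.567 Y188.054 F4211
M5
G0 X58.030 Y168.269
M3 S185
G1 X99.535 Y168.269 F4211
G1 X99.535 Y53.687 F4211
G1 X58.030 Y53.687 F4211
G1 X58.030 Y168.269 F4211
M5
G0 X297.007 Y76.972
M3 S185
G1 X142.390 Y67.356 F4211
G1 X25.191 Y66.012 F4211
G1 X297.007 Y76.972 F4211
M5
G0 X144.715 Y173.293
M3 S185
G1 X188.559 Y173.293 F4211
G1 X188.559 Y54.401 F4211
G1 X144.715 Y54.401 F4211
G1 X144.715 Y173.293 F4211
M5
G0 X0.000 Y0.000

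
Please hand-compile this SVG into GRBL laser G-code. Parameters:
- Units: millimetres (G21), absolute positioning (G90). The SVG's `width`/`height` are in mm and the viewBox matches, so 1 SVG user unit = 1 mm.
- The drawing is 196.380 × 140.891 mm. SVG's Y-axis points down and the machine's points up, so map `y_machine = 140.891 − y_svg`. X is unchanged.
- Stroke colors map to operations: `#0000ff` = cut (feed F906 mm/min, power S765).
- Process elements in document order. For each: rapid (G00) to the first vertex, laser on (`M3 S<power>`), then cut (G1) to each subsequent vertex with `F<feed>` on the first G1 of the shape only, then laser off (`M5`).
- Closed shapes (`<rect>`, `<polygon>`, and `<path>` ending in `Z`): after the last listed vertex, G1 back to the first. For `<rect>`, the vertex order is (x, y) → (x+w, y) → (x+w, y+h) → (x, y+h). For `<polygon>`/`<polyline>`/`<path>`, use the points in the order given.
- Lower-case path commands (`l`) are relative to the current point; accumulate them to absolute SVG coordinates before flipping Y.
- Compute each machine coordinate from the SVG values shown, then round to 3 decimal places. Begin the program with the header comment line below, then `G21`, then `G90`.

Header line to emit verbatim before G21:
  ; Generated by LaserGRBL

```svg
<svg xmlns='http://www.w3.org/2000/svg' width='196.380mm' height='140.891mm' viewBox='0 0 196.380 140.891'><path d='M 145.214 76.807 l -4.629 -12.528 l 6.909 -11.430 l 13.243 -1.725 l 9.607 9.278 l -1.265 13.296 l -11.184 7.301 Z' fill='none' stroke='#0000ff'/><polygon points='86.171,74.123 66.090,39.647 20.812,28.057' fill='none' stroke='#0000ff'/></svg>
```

viewBox `0 0 196.380 140.891` with mm width/height → 1 unit = 1 mm. Flip: y_m = 140.891 − y_svg.

**Shape 1** — `<path>` regular polygon, stroke `#0000ff` → cut (S765, F906). Machine vertices: (145.214,64.084) → (140.585,76.612) → (147.494,88.042) → (160.737,89.767) → (170.344,80.489) → (169.079,67.193) → (157.895,59.892) → (145.214,64.084). Closed: final G1 returns to the first vertex.

**Shape 2** — `<polygon>` closed polygon, stroke `#0000ff` → cut (S765, F906). Machine vertices: (86.171,66.768) → (66.090,101.244) → (20.812,112.834) → (86.171,66.768). Closed: final G1 returns to the first vertex.

; Generated by LaserGRBL
G21
G90
G00 X145.214 Y64.084
M3 S765
G1 X140.585 Y76.612 F906
G1 X147.494 Y88.042
G1 X160.737 Y89.767
G1 X170.344 Y80.489
G1 X169.079 Y67.193
G1 X157.895 Y59.892
G1 X145.214 Y64.084
M5
G00 X86.171 Y66.768
M3 S765
G1 X66.090 Y101.244 F906
G1 X20.812 Y112.834
G1 X86.171 Y66.768
M5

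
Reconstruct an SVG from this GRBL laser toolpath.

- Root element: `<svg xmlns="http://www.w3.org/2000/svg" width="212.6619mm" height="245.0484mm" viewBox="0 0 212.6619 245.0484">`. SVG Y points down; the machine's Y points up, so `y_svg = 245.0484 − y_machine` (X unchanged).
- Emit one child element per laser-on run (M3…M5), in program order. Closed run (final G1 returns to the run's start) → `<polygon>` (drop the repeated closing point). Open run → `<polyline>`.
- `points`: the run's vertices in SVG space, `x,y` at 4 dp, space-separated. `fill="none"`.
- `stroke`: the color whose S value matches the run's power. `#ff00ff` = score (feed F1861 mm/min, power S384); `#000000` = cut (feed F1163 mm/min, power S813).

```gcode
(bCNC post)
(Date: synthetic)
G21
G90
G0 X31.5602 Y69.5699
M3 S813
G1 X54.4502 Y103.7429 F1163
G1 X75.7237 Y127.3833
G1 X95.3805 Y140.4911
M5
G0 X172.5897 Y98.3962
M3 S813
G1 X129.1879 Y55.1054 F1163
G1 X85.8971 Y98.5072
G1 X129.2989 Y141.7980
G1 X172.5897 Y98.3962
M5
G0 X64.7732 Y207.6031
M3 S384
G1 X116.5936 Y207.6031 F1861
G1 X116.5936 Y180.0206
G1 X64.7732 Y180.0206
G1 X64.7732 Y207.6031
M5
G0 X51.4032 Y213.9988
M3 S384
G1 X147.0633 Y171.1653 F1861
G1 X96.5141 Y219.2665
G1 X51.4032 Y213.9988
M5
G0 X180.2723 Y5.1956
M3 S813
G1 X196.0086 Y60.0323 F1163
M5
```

Machine Y-up, SVG Y-down with viewBox height 245.0484, so y_svg = 245.0484 − y_machine; X carries over.

Run 1: the run's S813 means `#000000` (cut). The run is open, so emit a `<polyline>` with points (Y-flipped): 31.5602,175.4785 54.4502,141.3055 75.7237,117.6651 95.3805,104.5573.

Run 2: the run's S813 means `#000000` (cut). The run returns to its start, so emit a `<polygon>` with points (Y-flipped): 172.5897,146.6522 129.1879,189.9430 85.8971,146.5412 129.2989,103.2504.

Run 3: S384 ⇒ score layer `#ff00ff`. The run returns to its start, so emit a `<polygon>` with points (Y-flipped): 64.7732,37.4453 116.5936,37.4453 116.5936,65.0278 64.7732,65.0278.

Run 4: S384 ⇒ score layer `#ff00ff`. The run returns to its start, so emit a `<polygon>` with points (Y-flipped): 51.4032,31.0496 147.0633,73.8831 96.5141,25.7819.

Run 5: S813 ⇒ cut layer `#000000`. The run is open, so emit a `<polyline>` with points (Y-flipped): 180.2723,239.8528 196.0086,185.0161.

<svg xmlns="http://www.w3.org/2000/svg" width="212.6619mm" height="245.0484mm" viewBox="0 0 212.6619 245.0484">
  <polyline points="31.5602,175.4785 54.4502,141.3055 75.7237,117.6651 95.3805,104.5573" fill="none" stroke="#000000"/>
  <polygon points="172.5897,146.6522 129.1879,189.9430 85.8971,146.5412 129.2989,103.2504" fill="none" stroke="#000000"/>
  <polygon points="64.7732,37.4453 116.5936,37.4453 116.5936,65.0278 64.7732,65.0278" fill="none" stroke="#ff00ff"/>
  <polygon points="51.4032,31.0496 147.0633,73.8831 96.5141,25.7819" fill="none" stroke="#ff00ff"/>
  <polyline points="180.2723,239.8528 196.0086,185.0161" fill="none" stroke="#000000"/>
</svg>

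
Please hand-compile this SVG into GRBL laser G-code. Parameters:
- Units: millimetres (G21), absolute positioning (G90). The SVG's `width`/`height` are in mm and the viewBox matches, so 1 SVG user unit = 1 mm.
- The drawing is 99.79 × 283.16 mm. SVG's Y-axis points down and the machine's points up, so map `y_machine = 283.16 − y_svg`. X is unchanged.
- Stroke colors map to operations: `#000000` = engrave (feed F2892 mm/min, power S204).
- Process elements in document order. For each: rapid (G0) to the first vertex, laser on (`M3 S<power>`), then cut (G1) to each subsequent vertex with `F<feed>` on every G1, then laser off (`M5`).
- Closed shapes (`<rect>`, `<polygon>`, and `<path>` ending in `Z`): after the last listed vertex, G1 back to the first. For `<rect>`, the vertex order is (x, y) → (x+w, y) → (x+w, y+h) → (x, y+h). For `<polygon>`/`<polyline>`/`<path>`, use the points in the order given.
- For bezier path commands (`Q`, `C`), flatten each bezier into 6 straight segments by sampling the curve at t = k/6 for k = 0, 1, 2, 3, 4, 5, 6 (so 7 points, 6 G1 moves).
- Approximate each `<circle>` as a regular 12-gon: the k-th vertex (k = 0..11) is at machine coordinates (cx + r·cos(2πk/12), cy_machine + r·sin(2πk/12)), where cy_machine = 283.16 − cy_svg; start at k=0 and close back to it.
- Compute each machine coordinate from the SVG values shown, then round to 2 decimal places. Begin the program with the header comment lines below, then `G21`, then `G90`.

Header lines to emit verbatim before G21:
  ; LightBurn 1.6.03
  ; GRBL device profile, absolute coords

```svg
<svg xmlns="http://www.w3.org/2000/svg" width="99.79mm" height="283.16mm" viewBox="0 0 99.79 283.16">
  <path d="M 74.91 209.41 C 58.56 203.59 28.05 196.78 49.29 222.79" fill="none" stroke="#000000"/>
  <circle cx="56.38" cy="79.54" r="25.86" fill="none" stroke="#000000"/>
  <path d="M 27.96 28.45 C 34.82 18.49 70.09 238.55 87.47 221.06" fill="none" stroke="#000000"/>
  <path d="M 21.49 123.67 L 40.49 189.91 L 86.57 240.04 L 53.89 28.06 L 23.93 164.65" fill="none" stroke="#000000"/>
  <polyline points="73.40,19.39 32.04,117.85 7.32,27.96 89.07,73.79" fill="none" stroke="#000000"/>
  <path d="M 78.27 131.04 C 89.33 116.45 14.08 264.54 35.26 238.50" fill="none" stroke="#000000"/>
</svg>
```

; LightBurn 1.6.03
; GRBL device profile, absolute coords
G21
G90
G0 X74.91 Y73.75
M3 S204
G1 X65.86 Y76.59 F2892
G1 X56.28 Y78.65 F2892
G1 X48.00 Y79.00 F2892
G1 X42.86 Y76.69 F2892
G1 X42.68 Y70.80 F2892
G1 X49.29 Y60.37 F2892
M5
G0 X82.24 Y203.62
M3 S204
G1 X78.78 Y216.55 F2892
G1 X69.31 Y226.02 F2892
G1 X56.38 Y229.48 F2892
G1 X43.45 Y226.02 F2892
G1 X33.98 Y216.55 F2892
G1 X30.52 Y203.62 F2892
G1 X33.98 Y190.69 F2892
G1 X43.45 Y181.22 F2892
G1 X56.38 Y177.76 F2892
G1 X69.31 Y181.22 F2892
G1 X78.78 Y190.69 F2892
G1 X82.24 Y203.62 F2892
M5
G0 X27.96 Y254.71
M3 S204
G1 X33.54 Y242.69 F2892
G1 X42.58 Y205.31 F2892
G1 X53.77 Y155.58 F2892
G1 X65.84 Y106.48 F2892
G1 X77.50 Y70.99 F2892
G1 X87.47 Y62.10 F2892
M5
G0 X21.49 Y159.49
M3 S204
G1 X40.49 Y93.25 F2892
G1 X86.57 Y43.12 F2892
G1 X53.89 Y255.10 F2892
G1 X23.93 Y118.51 F2892
M5
G0 X73.40 Y263.77
M3 S204
G1 X32.04 Y165.31 F2892
G1 X7.32 Y255.20 F2892
G1 X89.07 Y209.37 F2892
M5
G0 X78.27 Y152.12
M3 S204
G1 X77.45 Y147.42 F2892
G1 X67.33 Y124.96 F2892
G1 X52.97 Y94.10 F2892
G1 X39.46 Y64.19 F2892
G1 X31.86 Y44.59 F2892
G1 X35.26 Y44.66 F2892
M5

Since the viewBox matches the mm dimensions, user units are millimetres directly. The only transform is the Y-flip y_m = 283.16 − y_svg.

Shape 1 is a cubic bezier drawn with `<path>`. Its stroke #000000 means engrave at S204, F2892. After flipping Y the toolpath is (74.91,73.75) → (65.86,76.59) → (56.28,78.65) → (48.00,79.00) → (42.86,76.69) → (42.68,70.80) → (49.29,60.37).

Shape 2 is a circle drawn with `<circle>`. Its stroke #000000 means engrave at S204, F2892. After flipping Y the toolpath is (82.24,203.62) → (78.78,216.55) → (69.31,226.02) → (56.38,229.48) → (43.45,226.02) → (33.98,216.55) → (30.52,203.62) → (33.98,190.69) → (43.45,181.22) → (56.38,177.76) → (69.31,181.22) → (78.78,190.69) → (82.24,203.62), returning to the start.

Shape 3 is a cubic bezier drawn with `<path>`. Its stroke #000000 means engrave at S204, F2892. After flipping Y the toolpath is (27.96,254.71) → (33.54,242.69) → (42.58,205.31) → (53.77,155.58) → (65.84,106.48) → (77.50,70.99) → (87.47,62.10).

Shape 4 is a open polyline drawn with `<path>`. Its stroke #000000 means engrave at S204, F2892. After flipping Y the toolpath is (21.49,159.49) → (40.49,93.25) → (86.57,43.12) → (53.89,255.10) → (23.93,118.51).

Shape 5 is a open polyline drawn with `<polyline>`. Its stroke #000000 means engrave at S204, F2892. After flipping Y the toolpath is (73.40,263.77) → (32.04,165.31) → (7.32,255.20) → (89.07,209.37).

Shape 6 is a cubic bezier drawn with `<path>`. Its stroke #000000 means engrave at S204, F2892. After flipping Y the toolpath is (78.27,152.12) → (77.45,147.42) → (67.33,124.96) → (52.97,94.10) → (39.46,64.19) → (31.86,44.59) → (35.26,44.66).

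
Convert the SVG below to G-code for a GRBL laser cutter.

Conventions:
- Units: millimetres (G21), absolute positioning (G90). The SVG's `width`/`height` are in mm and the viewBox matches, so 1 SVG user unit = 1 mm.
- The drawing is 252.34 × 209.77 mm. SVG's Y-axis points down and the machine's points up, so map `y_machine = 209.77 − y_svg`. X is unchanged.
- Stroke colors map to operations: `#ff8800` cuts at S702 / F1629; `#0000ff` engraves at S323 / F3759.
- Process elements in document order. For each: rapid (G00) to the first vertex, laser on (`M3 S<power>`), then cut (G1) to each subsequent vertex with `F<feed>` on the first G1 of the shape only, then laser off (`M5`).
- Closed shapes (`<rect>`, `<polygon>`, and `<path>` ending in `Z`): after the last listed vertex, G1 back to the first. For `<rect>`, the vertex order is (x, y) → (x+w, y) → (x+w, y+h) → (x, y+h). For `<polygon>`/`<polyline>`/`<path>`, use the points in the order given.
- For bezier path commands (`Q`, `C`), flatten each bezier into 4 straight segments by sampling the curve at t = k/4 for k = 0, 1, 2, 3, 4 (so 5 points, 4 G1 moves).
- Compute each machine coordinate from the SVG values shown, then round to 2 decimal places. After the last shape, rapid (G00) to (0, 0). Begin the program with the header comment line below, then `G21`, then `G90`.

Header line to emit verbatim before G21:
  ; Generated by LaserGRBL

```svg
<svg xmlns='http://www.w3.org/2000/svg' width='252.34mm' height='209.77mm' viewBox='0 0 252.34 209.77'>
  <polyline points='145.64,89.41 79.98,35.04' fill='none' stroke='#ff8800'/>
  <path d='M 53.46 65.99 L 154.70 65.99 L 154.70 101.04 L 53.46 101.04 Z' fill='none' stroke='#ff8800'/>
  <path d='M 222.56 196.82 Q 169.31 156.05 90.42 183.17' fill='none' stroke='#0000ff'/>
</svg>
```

viewBox `0 0 252.34 209.77` with mm width/height → 1 unit = 1 mm. Flip: y_m = 209.77 − y_svg.

**Shape 1** — `<polyline>` line segment, stroke `#ff8800` → cut (S702, F1629). Machine vertices: (145.64,120.36) → (79.98,174.73). Open path.

**Shape 2** — `<path>` rectangle, stroke `#ff8800` → cut (S702, F1629). Machine vertices: (53.46,143.78) → (154.70,143.78) → (154.70,108.73) → (53.46,108.73) → (53.46,143.78). Closed: final G1 returns to the first vertex.

**Shape 3** — `<path>` quadratic bezier, stroke `#0000ff` → engrave (S323, F3759). Control points (SVG): P0=(222.56,196.82), P1=(169.31,156.05), P2=(90.42,183.17); sampled at t=k/4. Machine vertices: (222.56,12.95) → (194.33,29.09) → (162.90,36.75) → (128.26,35.92) → (90.42,26.60). Open path.

; Generated by LaserGRBL
G21
G90
G00 X145.64 Y120.36
M3 S702
G1 X79.98 Y174.73 F1629
M5
G00 X53.46 Y143.78
M3 S702
G1 X154.70 Y143.78 F1629
G1 X154.70 Y108.73
G1 X53.46 Y108.73
G1 X53.46 Y143.78
M5
G00 X222.56 Y12.95
M3 S323
G1 X194.33 Y29.09 F3759
G1 X162.90 Y36.75
G1 X128.26 Y35.92
G1 X90.42 Y26.60
M5
G00 X0.00 Y0.00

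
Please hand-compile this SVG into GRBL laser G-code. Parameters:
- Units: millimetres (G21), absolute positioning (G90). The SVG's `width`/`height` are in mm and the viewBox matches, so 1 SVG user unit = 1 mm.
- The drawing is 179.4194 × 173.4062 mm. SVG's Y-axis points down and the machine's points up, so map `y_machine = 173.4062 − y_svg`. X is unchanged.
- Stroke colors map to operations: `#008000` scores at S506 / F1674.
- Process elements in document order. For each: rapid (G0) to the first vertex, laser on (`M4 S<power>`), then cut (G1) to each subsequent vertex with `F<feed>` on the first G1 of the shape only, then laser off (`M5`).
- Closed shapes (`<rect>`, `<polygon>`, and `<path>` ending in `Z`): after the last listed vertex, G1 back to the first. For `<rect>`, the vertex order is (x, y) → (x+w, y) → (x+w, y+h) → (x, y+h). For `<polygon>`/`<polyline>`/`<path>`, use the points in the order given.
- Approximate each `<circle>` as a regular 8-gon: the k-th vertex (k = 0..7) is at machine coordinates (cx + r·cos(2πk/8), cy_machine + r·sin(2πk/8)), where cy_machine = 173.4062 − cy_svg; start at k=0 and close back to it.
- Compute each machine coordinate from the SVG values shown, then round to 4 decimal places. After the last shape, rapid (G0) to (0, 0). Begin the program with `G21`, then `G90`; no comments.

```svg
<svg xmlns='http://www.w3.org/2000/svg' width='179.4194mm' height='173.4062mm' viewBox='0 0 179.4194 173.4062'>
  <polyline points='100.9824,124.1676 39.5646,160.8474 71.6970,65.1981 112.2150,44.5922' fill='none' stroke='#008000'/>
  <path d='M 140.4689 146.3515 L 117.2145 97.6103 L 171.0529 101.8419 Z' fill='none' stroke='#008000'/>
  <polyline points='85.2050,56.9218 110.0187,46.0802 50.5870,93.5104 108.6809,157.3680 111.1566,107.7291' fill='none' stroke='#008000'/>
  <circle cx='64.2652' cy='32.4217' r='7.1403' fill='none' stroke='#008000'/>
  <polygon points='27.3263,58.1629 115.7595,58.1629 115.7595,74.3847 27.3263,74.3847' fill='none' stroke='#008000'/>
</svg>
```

1 u = 1 mm; y_m = 173.4062 − y.

[1] `<polyline>` open polyline, #008000→score S506 F1674: (100.9824,49.2386) → (39.5646,12.5588) → (71.6970,108.2081) → (112.2150,128.8140)

[2] `<path>` regular polygon, #008000→score S506 F1674: (140.4689,27.0547) → (117.2145,75.7959) → (171.0529,71.5643) → (140.4689,27.0547) (closed)

[3] `<polyline>` open polyline, #008000→score S506 F1674: (85.2050,116.4844) → (110.0187,127.3260) → (50.5870,79.8958) → (108.6809,16.0382) → (111.1566,65.6771)

[4] `<circle>` circle, #008000→score S506 F1674: (71.4055,140.9845) → (69.3142,146.0335) → (64.2652,148.1248) → (59.2162,146.0335) → (57.1249,140.9845) → (59.2162,135.9355) → (64.2652,133.8442) → (69.3142,135.9355) → (71.4055,140.9845) (closed)

[5] `<polygon>` rectangle, #008000→score S506 F1674: (27.3263,115.2433) → (115.7595,115.2433) → (115.7595,99.0215) → (27.3263,99.0215) → (27.3263,115.2433) (closed)

G21
G90
G0 X100.9824 Y49.2386
M4 S506
G1 X39.5646 Y12.5588 F1674
G1 X71.6970 Y108.2081
G1 X112.2150 Y128.8140
M5
G0 X140.4689 Y27.0547
M4 S506
G1 X117.2145 Y75.7959 F1674
G1 X171.0529 Y71.5643
G1 X140.4689 Y27.0547
M5
G0 X85.2050 Y116.4844
M4 S506
G1 X110.0187 Y127.3260 F1674
G1 X50.5870 Y79.8958
G1 X108.6809 Y16.0382
G1 X111.1566 Y65.6771
M5
G0 X71.4055 Y140.9845
M4 S506
G1 X69.3142 Y146.0335 F1674
G1 X64.2652 Y148.1248
G1 X59.2162 Y146.0335
G1 X57.1249 Y140.9845
G1 X59.2162 Y135.9355
G1 X64.2652 Y133.8442
G1 X69.3142 Y135.9355
G1 X71.4055 Y140.9845
M5
G0 X27.3263 Y115.2433
M4 S506
G1 X115.7595 Y115.2433 F1674
G1 X115.7595 Y99.0215
G1 X27.3263 Y99.0215
G1 X27.3263 Y115.2433
M5
G0 X0.0000 Y0.0000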